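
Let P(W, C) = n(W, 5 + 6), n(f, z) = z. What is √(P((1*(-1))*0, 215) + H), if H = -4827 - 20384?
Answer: 60*I*√7 ≈ 158.75*I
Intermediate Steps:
P(W, C) = 11 (P(W, C) = 5 + 6 = 11)
H = -25211
√(P((1*(-1))*0, 215) + H) = √(11 - 25211) = √(-25200) = 60*I*√7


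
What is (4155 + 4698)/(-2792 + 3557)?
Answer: 2951/255 ≈ 11.573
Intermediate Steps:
(4155 + 4698)/(-2792 + 3557) = 8853/765 = 8853*(1/765) = 2951/255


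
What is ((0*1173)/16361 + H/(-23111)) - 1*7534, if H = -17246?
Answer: -174101028/23111 ≈ -7533.3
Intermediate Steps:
((0*1173)/16361 + H/(-23111)) - 1*7534 = ((0*1173)/16361 - 17246/(-23111)) - 1*7534 = (0*(1/16361) - 17246*(-1/23111)) - 7534 = (0 + 17246/23111) - 7534 = 17246/23111 - 7534 = -174101028/23111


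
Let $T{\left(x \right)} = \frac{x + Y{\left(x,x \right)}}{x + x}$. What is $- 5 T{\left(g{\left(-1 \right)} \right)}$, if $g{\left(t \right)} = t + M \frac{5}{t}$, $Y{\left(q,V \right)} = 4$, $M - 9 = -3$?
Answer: $- \frac{135}{62} \approx -2.1774$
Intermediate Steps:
$M = 6$ ($M = 9 - 3 = 6$)
$g{\left(t \right)} = t + \frac{30}{t}$ ($g{\left(t \right)} = t + 6 \frac{5}{t} = t + \frac{30}{t}$)
$T{\left(x \right)} = \frac{4 + x}{2 x}$ ($T{\left(x \right)} = \frac{x + 4}{x + x} = \frac{4 + x}{2 x}$)
$- 5 T{\left(g{\left(-1 \right)} \right)} = - 5 \frac{4 + \left(-1 + \frac{30}{-1}\right)}{2 \left(-1 + \frac{30}{-1}\right)} = - 5 \frac{4 + \left(-1 + 30 \left(-1\right)\right)}{2 \left(-1 + 30 \left(-1\right)\right)} = - 5 \frac{4 - 31}{2 \left(-1 - 30\right)} = - 5 \frac{4 - 31}{2 \left(-31\right)} = - 5 \cdot \frac{1}{2} \left(- \frac{1}{31}\right) \left(-27\right) = \left(-5\right) \frac{27}{62} = - \frac{135}{62}$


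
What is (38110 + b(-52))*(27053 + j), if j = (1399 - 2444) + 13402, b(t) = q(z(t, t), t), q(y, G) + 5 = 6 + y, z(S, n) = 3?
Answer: 1502072740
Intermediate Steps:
q(y, G) = 1 + y (q(y, G) = -5 + (6 + y) = 1 + y)
b(t) = 4 (b(t) = 1 + 3 = 4)
j = 12357 (j = -1045 + 13402 = 12357)
(38110 + b(-52))*(27053 + j) = (38110 + 4)*(27053 + 12357) = 38114*39410 = 1502072740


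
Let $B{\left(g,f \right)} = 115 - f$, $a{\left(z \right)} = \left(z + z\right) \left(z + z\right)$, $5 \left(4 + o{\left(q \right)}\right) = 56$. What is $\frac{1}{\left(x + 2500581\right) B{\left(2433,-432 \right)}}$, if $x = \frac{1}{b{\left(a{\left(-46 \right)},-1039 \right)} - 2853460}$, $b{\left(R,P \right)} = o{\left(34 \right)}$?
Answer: $\frac{14267264}{19515017756367313} \approx 7.3109 \cdot 10^{-10}$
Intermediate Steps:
$o{\left(q \right)} = \frac{36}{5}$ ($o{\left(q \right)} = -4 + \frac{1}{5} \cdot 56 = -4 + \frac{56}{5} = \frac{36}{5}$)
$a{\left(z \right)} = 4 z^{2}$ ($a{\left(z \right)} = 2 z 2 z = 4 z^{2}$)
$b{\left(R,P \right)} = \frac{36}{5}$
$x = - \frac{5}{14267264}$ ($x = \frac{1}{\frac{36}{5} - 2853460} = \frac{1}{- \frac{14267264}{5}} = - \frac{5}{14267264} \approx -3.5045 \cdot 10^{-7}$)
$\frac{1}{\left(x + 2500581\right) B{\left(2433,-432 \right)}} = \frac{1}{\left(- \frac{5}{14267264} + 2500581\right) \left(115 - -432\right)} = \frac{1}{\frac{35676449280379}{14267264} \left(115 + 432\right)} = \frac{14267264}{35676449280379 \cdot 547} = \frac{14267264}{35676449280379} \cdot \frac{1}{547} = \frac{14267264}{19515017756367313}$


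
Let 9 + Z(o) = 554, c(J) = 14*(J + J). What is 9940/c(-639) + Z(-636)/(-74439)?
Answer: -41900/74439 ≈ -0.56288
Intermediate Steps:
c(J) = 28*J (c(J) = 14*(2*J) = 28*J)
Z(o) = 545 (Z(o) = -9 + 554 = 545)
9940/c(-639) + Z(-636)/(-74439) = 9940/((28*(-639))) + 545/(-74439) = 9940/(-17892) + 545*(-1/74439) = 9940*(-1/17892) - 545/74439 = -5/9 - 545/74439 = -41900/74439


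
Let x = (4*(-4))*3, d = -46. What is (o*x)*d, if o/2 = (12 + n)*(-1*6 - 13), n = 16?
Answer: -2349312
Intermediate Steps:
o = -1064 (o = 2*((12 + 16)*(-1*6 - 13)) = 2*(28*(-6 - 13)) = 2*(28*(-19)) = 2*(-532) = -1064)
x = -48 (x = -16*3 = -48)
(o*x)*d = -1064*(-48)*(-46) = 51072*(-46) = -2349312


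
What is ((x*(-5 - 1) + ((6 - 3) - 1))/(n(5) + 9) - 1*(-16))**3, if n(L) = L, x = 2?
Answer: 1225043/343 ≈ 3571.6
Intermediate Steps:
((x*(-5 - 1) + ((6 - 3) - 1))/(n(5) + 9) - 1*(-16))**3 = ((2*(-5 - 1) + ((6 - 3) - 1))/(5 + 9) - 1*(-16))**3 = ((2*(-6) + (3 - 1))/14 + 16)**3 = ((-12 + 2)*(1/14) + 16)**3 = (-10*1/14 + 16)**3 = (-5/7 + 16)**3 = (107/7)**3 = 1225043/343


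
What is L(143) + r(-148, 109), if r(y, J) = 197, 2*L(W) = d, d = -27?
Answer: 367/2 ≈ 183.50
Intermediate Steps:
L(W) = -27/2 (L(W) = (1/2)*(-27) = -27/2)
L(143) + r(-148, 109) = -27/2 + 197 = 367/2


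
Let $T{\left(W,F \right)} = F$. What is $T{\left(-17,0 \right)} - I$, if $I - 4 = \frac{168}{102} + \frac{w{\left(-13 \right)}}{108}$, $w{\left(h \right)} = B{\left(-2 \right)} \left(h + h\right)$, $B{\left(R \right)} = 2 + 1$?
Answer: $- \frac{1507}{306} \approx -4.9248$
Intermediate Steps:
$B{\left(R \right)} = 3$
$w{\left(h \right)} = 6 h$ ($w{\left(h \right)} = 3 \left(h + h\right) = 3 \cdot 2 h = 6 h$)
$I = \frac{1507}{306}$ ($I = 4 + \left(\frac{168}{102} + \frac{6 \left(-13\right)}{108}\right) = 4 + \left(168 \cdot \frac{1}{102} - \frac{13}{18}\right) = 4 + \left(\frac{28}{17} - \frac{13}{18}\right) = 4 + \frac{283}{306} = \frac{1507}{306} \approx 4.9248$)
$T{\left(-17,0 \right)} - I = 0 - \frac{1507}{306} = - \frac{1507}{306}$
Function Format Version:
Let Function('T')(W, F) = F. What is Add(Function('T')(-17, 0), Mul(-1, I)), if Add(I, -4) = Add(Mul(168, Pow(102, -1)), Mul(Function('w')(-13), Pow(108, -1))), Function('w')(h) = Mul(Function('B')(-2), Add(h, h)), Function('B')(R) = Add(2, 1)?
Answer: Rational(-1507, 306) ≈ -4.9248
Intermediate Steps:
Function('B')(R) = 3
Function('w')(h) = Mul(6, h) (Function('w')(h) = Mul(3, Add(h, h)) = Mul(3, Mul(2, h)) = Mul(6, h))
I = Rational(1507, 306) (I = Add(4, Add(Mul(168, Pow(102, -1)), Mul(Mul(6, -13), Pow(108, -1)))) = Add(4, Add(Mul(168, Rational(1, 102)), Mul(-78, Rational(1, 108)))) = Add(4, Add(Rational(28, 17), Rational(-13, 18))) = Add(4, Rational(283, 306)) = Rational(1507, 306) ≈ 4.9248)
Add(Function('T')(-17, 0), Mul(-1, I)) = Add(0, Mul(-1, Rational(1507, 306))) = Add(0, Rational(-1507, 306)) = Rational(-1507, 306)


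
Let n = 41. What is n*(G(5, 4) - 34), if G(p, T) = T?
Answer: -1230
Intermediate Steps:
n*(G(5, 4) - 34) = 41*(4 - 34) = 41*(-30) = -1230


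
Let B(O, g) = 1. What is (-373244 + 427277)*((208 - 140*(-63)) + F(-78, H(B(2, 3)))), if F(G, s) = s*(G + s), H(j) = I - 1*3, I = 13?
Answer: 451067484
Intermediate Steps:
H(j) = 10 (H(j) = 13 - 1*3 = 13 - 3 = 10)
(-373244 + 427277)*((208 - 140*(-63)) + F(-78, H(B(2, 3)))) = (-373244 + 427277)*((208 - 140*(-63)) + 10*(-78 + 10)) = 54033*((208 + 8820) + 10*(-68)) = 54033*(9028 - 680) = 54033*8348 = 451067484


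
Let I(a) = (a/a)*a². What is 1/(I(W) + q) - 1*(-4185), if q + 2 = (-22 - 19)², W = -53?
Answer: 18782281/4488 ≈ 4185.0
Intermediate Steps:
I(a) = a² (I(a) = 1*a² = a²)
q = 1679 (q = -2 + (-22 - 19)² = -2 + (-41)² = -2 + 1681 = 1679)
1/(I(W) + q) - 1*(-4185) = 1/((-53)² + 1679) - 1*(-4185) = 1/(2809 + 1679) + 4185 = 1/4488 + 4185 = 18782281/4488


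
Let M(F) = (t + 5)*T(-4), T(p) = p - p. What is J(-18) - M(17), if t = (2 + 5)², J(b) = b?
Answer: -18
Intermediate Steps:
T(p) = 0
t = 49 (t = 7² = 49)
M(F) = 0 (M(F) = (49 + 5)*0 = 54*0 = 0)
J(-18) - M(17) = -18 - 1*0 = -18 + 0 = -18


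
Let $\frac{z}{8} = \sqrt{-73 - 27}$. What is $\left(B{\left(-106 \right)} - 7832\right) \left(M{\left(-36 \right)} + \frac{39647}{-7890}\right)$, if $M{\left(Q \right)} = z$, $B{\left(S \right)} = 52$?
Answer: $\frac{30845366}{789} - 622400 i \approx 39094.0 - 6.224 \cdot 10^{5} i$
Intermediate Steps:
$z = 80 i$ ($z = 8 \sqrt{-73 - 27} = 8 \sqrt{-100} = 8 \cdot 10 i = 80 i \approx 80.0 i$)
$M{\left(Q \right)} = 80 i$
$\left(B{\left(-106 \right)} - 7832\right) \left(M{\left(-36 \right)} + \frac{39647}{-7890}\right) = \left(52 - 7832\right) \left(80 i + \frac{39647}{-7890}\right) = - 7780 \left(80 i + 39647 \left(- \frac{1}{7890}\right)\right) = - 7780 \left(80 i - \frac{39647}{7890}\right) = - 7780 \left(- \frac{39647}{7890} + 80 i\right) = \frac{30845366}{789} - 622400 i$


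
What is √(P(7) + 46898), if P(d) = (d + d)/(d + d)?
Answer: 9*√579 ≈ 216.56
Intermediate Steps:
P(d) = 1 (P(d) = (2*d)/((2*d)) = (2*d)*(1/(2*d)) = 1)
√(P(7) + 46898) = √(1 + 46898) = √46899 = 9*√579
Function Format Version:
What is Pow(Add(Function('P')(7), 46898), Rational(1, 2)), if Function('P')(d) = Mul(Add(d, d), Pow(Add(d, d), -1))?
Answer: Mul(9, Pow(579, Rational(1, 2))) ≈ 216.56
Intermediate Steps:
Function('P')(d) = 1 (Function('P')(d) = Mul(Mul(2, d), Pow(Mul(2, d), -1)) = Mul(Mul(2, d), Mul(Rational(1, 2), Pow(d, -1))) = 1)
Pow(Add(Function('P')(7), 46898), Rational(1, 2)) = Pow(Add(1, 46898), Rational(1, 2)) = Pow(46899, Rational(1, 2)) = Mul(9, Pow(579, Rational(1, 2)))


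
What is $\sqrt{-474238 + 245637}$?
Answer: $i \sqrt{228601} \approx 478.12 i$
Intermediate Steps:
$\sqrt{-474238 + 245637} = \sqrt{-228601} = i \sqrt{228601}$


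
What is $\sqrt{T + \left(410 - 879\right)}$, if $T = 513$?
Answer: $2 \sqrt{11} \approx 6.6332$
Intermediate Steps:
$\sqrt{T + \left(410 - 879\right)} = \sqrt{513 + \left(410 - 879\right)} = \sqrt{513 - 469} = \sqrt{44} = 2 \sqrt{11}$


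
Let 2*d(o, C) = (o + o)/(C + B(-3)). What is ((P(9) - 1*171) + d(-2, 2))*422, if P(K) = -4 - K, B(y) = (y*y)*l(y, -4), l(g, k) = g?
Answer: -1940356/25 ≈ -77614.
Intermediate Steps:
B(y) = y³ (B(y) = (y*y)*y = y²*y = y³)
d(o, C) = o/(-27 + C) (d(o, C) = ((o + o)/(C + (-3)³))/2 = ((2*o)/(C - 27))/2 = ((2*o)/(-27 + C))/2 = (2*o/(-27 + C))/2 = o/(-27 + C))
((P(9) - 1*171) + d(-2, 2))*422 = (((-4 - 1*9) - 1*171) - 2/(-27 + 2))*422 = (((-4 - 9) - 171) - 2/(-25))*422 = ((-13 - 171) - 2*(-1/25))*422 = (-184 + 2/25)*422 = -4598/25*422 = -1940356/25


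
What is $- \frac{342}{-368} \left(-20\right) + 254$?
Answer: $\frac{10829}{46} \approx 235.41$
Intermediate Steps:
$- \frac{342}{-368} \left(-20\right) + 254 = \left(-342\right) \left(- \frac{1}{368}\right) \left(-20\right) + 254 = \frac{171}{184} \left(-20\right) + 254 = - \frac{855}{46} + 254 = \frac{10829}{46}$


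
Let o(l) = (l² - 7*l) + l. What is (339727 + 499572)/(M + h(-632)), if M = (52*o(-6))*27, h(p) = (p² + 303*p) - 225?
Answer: 839299/308791 ≈ 2.7180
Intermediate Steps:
o(l) = l² - 6*l
h(p) = -225 + p² + 303*p
M = 101088 (M = (52*(-6*(-6 - 6)))*27 = (52*(-6*(-12)))*27 = (52*72)*27 = 3744*27 = 101088)
(339727 + 499572)/(M + h(-632)) = (339727 + 499572)/(101088 + (-225 + (-632)² + 303*(-632))) = 839299/(101088 + (-225 + 399424 - 191496)) = 839299/(101088 + 207703) = 839299/308791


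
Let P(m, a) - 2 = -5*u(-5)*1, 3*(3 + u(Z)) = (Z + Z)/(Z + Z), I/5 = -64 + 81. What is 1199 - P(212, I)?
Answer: 3551/3 ≈ 1183.7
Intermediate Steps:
I = 85 (I = 5*(-64 + 81) = 5*17 = 85)
u(Z) = -8/3 (u(Z) = -3 + ((Z + Z)/(Z + Z))/3 = -3 + ((2*Z)/((2*Z)))/3 = -3 + ((2*Z)*(1/(2*Z)))/3 = -3 + (⅓)*1 = -3 + ⅓ = -8/3)
P(m, a) = 46/3 (P(m, a) = 2 - 5*(-8/3)*1 = 2 + (40/3)*1 = 2 + 40/3 = 46/3)
1199 - P(212, I) = 1199 - 1*46/3 = 1199 - 46/3 = 3551/3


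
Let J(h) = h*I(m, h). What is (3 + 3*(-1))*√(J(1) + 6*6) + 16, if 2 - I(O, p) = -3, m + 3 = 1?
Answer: 16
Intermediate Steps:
m = -2 (m = -3 + 1 = -2)
I(O, p) = 5 (I(O, p) = 2 - 1*(-3) = 2 + 3 = 5)
J(h) = 5*h (J(h) = h*5 = 5*h)
(3 + 3*(-1))*√(J(1) + 6*6) + 16 = (3 + 3*(-1))*√(5*1 + 6*6) + 16 = (3 - 3)*√(5 + 36) + 16 = 0*√41 + 16 = 0 + 16 = 16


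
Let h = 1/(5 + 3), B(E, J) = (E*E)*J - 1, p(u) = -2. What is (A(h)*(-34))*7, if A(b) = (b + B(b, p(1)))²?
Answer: -100079/512 ≈ -195.47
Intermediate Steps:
B(E, J) = -1 + J*E² (B(E, J) = E²*J - 1 = J*E² - 1 = -1 + J*E²)
h = ⅛ (h = 1/8 = ⅛ ≈ 0.12500)
A(b) = (-1 + b - 2*b²)² (A(b) = (b + (-1 - 2*b²))² = (-1 + b - 2*b²)²)
(A(h)*(-34))*7 = ((1 - 1*⅛ + 2*(⅛)²)²*(-34))*7 = ((1 - ⅛ + 2*(1/64))²*(-34))*7 = ((1 - ⅛ + 1/32)²*(-34))*7 = ((29/32)²*(-34))*7 = ((841/1024)*(-34))*7 = -14297/512*7 = -100079/512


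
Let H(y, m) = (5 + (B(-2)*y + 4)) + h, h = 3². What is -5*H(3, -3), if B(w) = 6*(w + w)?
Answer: 270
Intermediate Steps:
B(w) = 12*w (B(w) = 6*(2*w) = 12*w)
h = 9
H(y, m) = 18 - 24*y (H(y, m) = (5 + ((12*(-2))*y + 4)) + 9 = (5 + (-24*y + 4)) + 9 = (5 + (4 - 24*y)) + 9 = (9 - 24*y) + 9 = 18 - 24*y)
-5*H(3, -3) = -5*(18 - 24*3) = -5*(18 - 72) = -5*(-54) = 270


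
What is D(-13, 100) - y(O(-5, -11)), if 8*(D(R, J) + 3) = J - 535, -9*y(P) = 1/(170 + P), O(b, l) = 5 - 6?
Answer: -698131/12168 ≈ -57.374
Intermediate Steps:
O(b, l) = -1
y(P) = -1/(9*(170 + P))
D(R, J) = -559/8 + J/8 (D(R, J) = -3 + (J - 535)/8 = -3 + (-535 + J)/8 = -3 + (-535/8 + J/8) = -559/8 + J/8)
D(-13, 100) - y(O(-5, -11)) = (-559/8 + (⅛)*100) - (-1)/(1530 + 9*(-1)) = (-559/8 + 25/2) - (-1)/(1530 - 9) = -459/8 - (-1)/1521 = -459/8 - 1*(-1/1521) = -459/8 + 1/1521 = -698131/12168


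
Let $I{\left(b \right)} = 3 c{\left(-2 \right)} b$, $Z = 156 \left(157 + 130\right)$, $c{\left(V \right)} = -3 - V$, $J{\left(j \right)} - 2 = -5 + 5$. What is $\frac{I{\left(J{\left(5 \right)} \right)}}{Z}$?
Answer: $- \frac{1}{7462} \approx -0.00013401$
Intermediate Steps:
$J{\left(j \right)} = 2$ ($J{\left(j \right)} = 2 + \left(-5 + 5\right) = 2 + 0 = 2$)
$Z = 44772$ ($Z = 156 \cdot 287 = 44772$)
$I{\left(b \right)} = - 3 b$ ($I{\left(b \right)} = 3 \left(-3 - -2\right) b = 3 \left(-3 + 2\right) b = 3 \left(-1\right) b = - 3 b$)
$\frac{I{\left(J{\left(5 \right)} \right)}}{Z} = \frac{\left(-3\right) 2}{44772} = \left(-6\right) \frac{1}{44772} = - \frac{1}{7462}$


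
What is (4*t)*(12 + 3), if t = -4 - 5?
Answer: -540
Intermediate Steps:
t = -9
(4*t)*(12 + 3) = (4*(-9))*(12 + 3) = -36*15 = -540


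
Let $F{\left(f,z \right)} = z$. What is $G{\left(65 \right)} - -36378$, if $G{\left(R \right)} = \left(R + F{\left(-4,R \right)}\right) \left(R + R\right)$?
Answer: $53278$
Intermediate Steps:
$G{\left(R \right)} = 4 R^{2}$ ($G{\left(R \right)} = \left(R + R\right) \left(R + R\right) = 2 R 2 R = 4 R^{2}$)
$G{\left(65 \right)} - -36378 = 4 \cdot 65^{2} - -36378 = 4 \cdot 4225 + 36378 = 16900 + 36378 = 53278$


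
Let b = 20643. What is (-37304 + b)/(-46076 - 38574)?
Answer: 16661/84650 ≈ 0.19682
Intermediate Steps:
(-37304 + b)/(-46076 - 38574) = (-37304 + 20643)/(-46076 - 38574) = -16661/(-84650) = -16661*(-1/84650) = 16661/84650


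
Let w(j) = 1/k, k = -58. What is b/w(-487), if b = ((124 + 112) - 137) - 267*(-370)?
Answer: -5735562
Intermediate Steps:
w(j) = -1/58 (w(j) = 1/(-58) = -1/58)
b = 98889 (b = (236 - 137) + 98790 = 99 + 98790 = 98889)
b/w(-487) = 98889/(-1/58) = 98889*(-58) = -5735562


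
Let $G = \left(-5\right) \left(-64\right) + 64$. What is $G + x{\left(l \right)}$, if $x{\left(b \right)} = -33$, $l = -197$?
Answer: $351$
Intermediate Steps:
$G = 384$ ($G = 320 + 64 = 384$)
$G + x{\left(l \right)} = 384 - 33 = 351$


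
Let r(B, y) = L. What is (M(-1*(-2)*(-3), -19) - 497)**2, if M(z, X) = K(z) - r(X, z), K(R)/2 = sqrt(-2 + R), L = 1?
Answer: 247972 - 3984*I*sqrt(2) ≈ 2.4797e+5 - 5634.2*I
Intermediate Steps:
r(B, y) = 1
K(R) = 2*sqrt(-2 + R)
M(z, X) = -1 + 2*sqrt(-2 + z) (M(z, X) = 2*sqrt(-2 + z) - 1*1 = 2*sqrt(-2 + z) - 1 = -1 + 2*sqrt(-2 + z))
(M(-1*(-2)*(-3), -19) - 497)**2 = ((-1 + 2*sqrt(-2 - 1*(-2)*(-3))) - 497)**2 = ((-1 + 2*sqrt(-2 + 2*(-3))) - 497)**2 = ((-1 + 2*sqrt(-2 - 6)) - 497)**2 = ((-1 + 2*sqrt(-8)) - 497)**2 = ((-1 + 2*(2*I*sqrt(2))) - 497)**2 = ((-1 + 4*I*sqrt(2)) - 497)**2 = (-498 + 4*I*sqrt(2))**2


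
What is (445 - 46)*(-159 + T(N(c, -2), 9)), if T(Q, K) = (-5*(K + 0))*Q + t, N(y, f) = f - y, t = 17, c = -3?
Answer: -74613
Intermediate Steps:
T(Q, K) = 17 - 5*K*Q (T(Q, K) = (-5*(K + 0))*Q + 17 = (-5*K)*Q + 17 = -5*K*Q + 17 = 17 - 5*K*Q)
(445 - 46)*(-159 + T(N(c, -2), 9)) = (445 - 46)*(-159 + (17 - 5*9*(-2 - 1*(-3)))) = 399*(-159 + (17 - 5*9*(-2 + 3))) = 399*(-159 + (17 - 5*9*1)) = 399*(-159 + (17 - 45)) = 399*(-159 - 28) = 399*(-187) = -74613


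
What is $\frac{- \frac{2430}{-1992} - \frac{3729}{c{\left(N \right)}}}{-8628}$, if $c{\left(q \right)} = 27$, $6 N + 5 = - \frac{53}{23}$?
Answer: $\frac{409031}{25780464} \approx 0.015866$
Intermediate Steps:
$N = - \frac{28}{23}$ ($N = - \frac{5}{6} + \frac{\left(-53\right) \frac{1}{23}}{6} = - \frac{5}{6} + \frac{1}{6} \left(- \frac{53}{23}\right) = - \frac{5}{6} - \frac{53}{138} = - \frac{28}{23} \approx -1.2174$)
$\frac{- \frac{2430}{-1992} - \frac{3729}{c{\left(N \right)}}}{-8628} = \frac{- \frac{2430}{-1992} - \frac{3729}{27}}{-8628} = \left(\left(-2430\right) \left(- \frac{1}{1992}\right) - \frac{1243}{9}\right) \left(- \frac{1}{8628}\right) = \left(\frac{405}{332} - \frac{1243}{9}\right) \left(- \frac{1}{8628}\right) = \left(- \frac{409031}{2988}\right) \left(- \frac{1}{8628}\right) = \frac{409031}{25780464}$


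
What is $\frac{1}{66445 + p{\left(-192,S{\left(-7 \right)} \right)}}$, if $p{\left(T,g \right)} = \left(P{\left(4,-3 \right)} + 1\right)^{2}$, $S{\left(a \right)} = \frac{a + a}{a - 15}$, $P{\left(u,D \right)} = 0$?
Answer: $\frac{1}{66446} \approx 1.505 \cdot 10^{-5}$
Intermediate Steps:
$S{\left(a \right)} = \frac{2 a}{-15 + a}$
$p{\left(T,g \right)} = 1$ ($p{\left(T,g \right)} = \left(0 + 1\right)^{2} = 1^{2} = 1$)
$\frac{1}{66445 + p{\left(-192,S{\left(-7 \right)} \right)}} = \frac{1}{66445 + 1} = \frac{1}{66446}$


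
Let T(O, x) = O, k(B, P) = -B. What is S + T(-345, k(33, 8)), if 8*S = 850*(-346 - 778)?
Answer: -119770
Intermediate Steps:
S = -119425 (S = (850*(-346 - 778))/8 = (850*(-1124))/8 = (⅛)*(-955400) = -119425)
S + T(-345, k(33, 8)) = -119425 - 345 = -119770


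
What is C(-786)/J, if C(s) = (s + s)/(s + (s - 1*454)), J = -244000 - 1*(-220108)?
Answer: -131/4033766 ≈ -3.2476e-5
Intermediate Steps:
J = -23892 (J = -244000 + 220108 = -23892)
C(s) = 2*s/(-454 + 2*s) (C(s) = (2*s)/(s + (s - 454)) = (2*s)/(s + (-454 + s)) = (2*s)/(-454 + 2*s) = 2*s/(-454 + 2*s))
C(-786)/J = -786/(-227 - 786)/(-23892) = -786/(-1013)*(-1/23892) = -786*(-1/1013)*(-1/23892) = (786/1013)*(-1/23892) = -131/4033766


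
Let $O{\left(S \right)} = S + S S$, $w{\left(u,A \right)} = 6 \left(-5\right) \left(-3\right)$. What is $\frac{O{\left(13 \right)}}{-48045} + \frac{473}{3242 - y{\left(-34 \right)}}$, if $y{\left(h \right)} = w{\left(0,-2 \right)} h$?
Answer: $\frac{21578321}{302779590} \approx 0.071267$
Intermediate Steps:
$w{\left(u,A \right)} = 90$ ($w{\left(u,A \right)} = \left(-30\right) \left(-3\right) = 90$)
$O{\left(S \right)} = S + S^{2}$
$y{\left(h \right)} = 90 h$
$\frac{O{\left(13 \right)}}{-48045} + \frac{473}{3242 - y{\left(-34 \right)}} = \frac{13 \left(1 + 13\right)}{-48045} + \frac{473}{3242 - 90 \left(-34\right)} = 13 \cdot 14 \left(- \frac{1}{48045}\right) + \frac{473}{3242 - -3060} = 182 \left(- \frac{1}{48045}\right) + \frac{473}{3242 + 3060} = - \frac{182}{48045} + \frac{473}{6302} = \frac{21578321}{302779590}$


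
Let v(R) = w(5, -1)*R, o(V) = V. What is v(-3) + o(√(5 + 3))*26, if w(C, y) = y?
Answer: 3 + 52*√2 ≈ 76.539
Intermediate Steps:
v(R) = -R
v(-3) + o(√(5 + 3))*26 = -1*(-3) + √(5 + 3)*26 = 3 + √8*26 = 3 + (2*√2)*26 = 3 + 52*√2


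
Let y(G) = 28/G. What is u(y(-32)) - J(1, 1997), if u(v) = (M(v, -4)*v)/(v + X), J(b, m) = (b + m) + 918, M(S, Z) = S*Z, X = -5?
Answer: -274055/94 ≈ -2915.5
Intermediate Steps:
J(b, m) = 918 + b + m
u(v) = -4*v**2/(-5 + v) (u(v) = ((v*(-4))*v)/(v - 5) = ((-4*v)*v)/(-5 + v) = (-4*v**2)/(-5 + v) = -4*v**2/(-5 + v))
u(y(-32)) - J(1, 1997) = -4*(28/(-32))**2/(-5 + 28/(-32)) - (918 + 1 + 1997) = -4*(28*(-1/32))**2/(-5 + 28*(-1/32)) - 1*2916 = -4*(-7/8)**2/(-5 - 7/8) - 2916 = -4*49/64/(-47/8) - 2916 = -4*49/64*(-8/47) - 2916 = 49/94 - 2916 = -274055/94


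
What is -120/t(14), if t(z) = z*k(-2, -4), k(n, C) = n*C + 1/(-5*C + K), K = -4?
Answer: -320/301 ≈ -1.0631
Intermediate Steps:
k(n, C) = 1/(-4 - 5*C) + C*n (k(n, C) = n*C + 1/(-5*C - 4) = C*n + 1/(-4 - 5*C) = 1/(-4 - 5*C) + C*n)
t(z) = 129*z/16 (t(z) = z*((-1 + 4*(-4)*(-2) + 5*(-2)*(-4)²)/(4 + 5*(-4))) = z*((-1 + 32 + 5*(-2)*16)/(4 - 20)) = z*((-1 + 32 - 160)/(-16)) = z*(-1/16*(-129)) = z*(129/16) = 129*z/16)
-120/t(14) = -120/((129/16)*14) = -120/903/8 = -120*8/903 = -320/301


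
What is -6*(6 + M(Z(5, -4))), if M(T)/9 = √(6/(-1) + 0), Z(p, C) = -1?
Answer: -36 - 54*I*√6 ≈ -36.0 - 132.27*I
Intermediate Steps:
M(T) = 9*I*√6 (M(T) = 9*√(6/(-1) + 0) = 9*√(6*(-1) + 0) = 9*√(-6 + 0) = 9*√(-6) = 9*(I*√6) = 9*I*√6)
-6*(6 + M(Z(5, -4))) = -6*(6 + 9*I*√6) = -36 - 54*I*√6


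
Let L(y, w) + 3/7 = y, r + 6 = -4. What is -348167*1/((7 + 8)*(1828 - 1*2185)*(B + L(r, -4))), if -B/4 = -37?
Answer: 348167/736695 ≈ 0.47261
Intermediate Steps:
r = -10 (r = -6 - 4 = -10)
B = 148 (B = -4*(-37) = 148)
L(y, w) = -3/7 + y
-348167*1/((7 + 8)*(1828 - 1*2185)*(B + L(r, -4))) = -348167*1/((7 + 8)*(148 + (-3/7 - 10))*(1828 - 1*2185)) = -348167*1/(15*(148 - 73/7)*(1828 - 2185)) = -348167/((-49113*15)) = -348167/((-357*14445/7)) = -348167/(-736695) = -348167*(-1/736695) = 348167/736695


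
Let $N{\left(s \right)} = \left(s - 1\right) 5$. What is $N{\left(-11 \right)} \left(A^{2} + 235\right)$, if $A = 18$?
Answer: $-33540$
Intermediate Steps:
$N{\left(s \right)} = -5 + 5 s$ ($N{\left(s \right)} = \left(-1 + s\right) 5 = -5 + 5 s$)
$N{\left(-11 \right)} \left(A^{2} + 235\right) = \left(-5 + 5 \left(-11\right)\right) \left(18^{2} + 235\right) = \left(-5 - 55\right) \left(324 + 235\right) = \left(-60\right) 559 = -33540$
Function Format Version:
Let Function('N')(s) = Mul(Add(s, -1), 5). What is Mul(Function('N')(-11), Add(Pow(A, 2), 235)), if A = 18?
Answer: -33540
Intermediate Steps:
Function('N')(s) = Add(-5, Mul(5, s)) (Function('N')(s) = Mul(Add(-1, s), 5) = Add(-5, Mul(5, s)))
Mul(Function('N')(-11), Add(Pow(A, 2), 235)) = Mul(Add(-5, Mul(5, -11)), Add(Pow(18, 2), 235)) = Mul(Add(-5, -55), Add(324, 235)) = Mul(-60, 559) = -33540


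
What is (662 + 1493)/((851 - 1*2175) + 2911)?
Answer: 2155/1587 ≈ 1.3579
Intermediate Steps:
(662 + 1493)/((851 - 1*2175) + 2911) = 2155/((851 - 2175) + 2911) = 2155/(-1324 + 2911) = 2155/1587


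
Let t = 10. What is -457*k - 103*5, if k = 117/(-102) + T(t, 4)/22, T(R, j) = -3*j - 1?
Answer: 52220/187 ≈ 279.25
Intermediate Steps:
T(R, j) = -1 - 3*j
k = -325/187 (k = 117/(-102) + (-1 - 3*4)/22 = 117*(-1/102) + (-1 - 12)*(1/22) = -39/34 - 13*1/22 = -39/34 - 13/22 = -325/187 ≈ -1.7380)
-457*k - 103*5 = -457*(-325/187) - 103*5 = 148525/187 - 515 = 52220/187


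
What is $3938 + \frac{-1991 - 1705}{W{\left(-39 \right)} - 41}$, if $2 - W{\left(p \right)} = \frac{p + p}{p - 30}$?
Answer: $\frac{3719782}{923} \approx 4030.1$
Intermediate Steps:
$W{\left(p \right)} = 2 - \frac{2 p}{-30 + p}$ ($W{\left(p \right)} = 2 - \frac{p + p}{p - 30} = 2 - \frac{2 p}{-30 + p}$)
$3938 + \frac{-1991 - 1705}{W{\left(-39 \right)} - 41} = 3938 + \frac{-1991 - 1705}{- \frac{60}{-30 - 39} - 41} = 3938 - \frac{3696}{- \frac{60}{-69} - 41} = 3938 - \frac{3696}{\left(-60\right) \left(- \frac{1}{69}\right) - 41} = 3938 - \frac{3696}{\frac{20}{23} - 41} = 3938 - \frac{3696}{- \frac{923}{23}} = 3938 - - \frac{85008}{923} = 3938 + \frac{85008}{923} = \frac{3719782}{923}$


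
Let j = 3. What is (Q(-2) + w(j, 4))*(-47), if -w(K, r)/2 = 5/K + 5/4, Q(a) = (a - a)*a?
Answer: 1645/6 ≈ 274.17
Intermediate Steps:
Q(a) = 0 (Q(a) = 0*a = 0)
w(K, r) = -5/2 - 10/K (w(K, r) = -2*(5/K + 5/4) = -2*(5/4 + 5/K) = -5/2 - 10/K)
(Q(-2) + w(j, 4))*(-47) = (0 + (-5/2 - 10/3))*(-47) = (0 - 35/6)*(-47) = -35/6*(-47) = 1645/6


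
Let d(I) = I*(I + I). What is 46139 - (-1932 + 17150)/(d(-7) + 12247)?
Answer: 569570737/12345 ≈ 46138.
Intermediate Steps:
d(I) = 2*I² (d(I) = I*(2*I) = 2*I²)
46139 - (-1932 + 17150)/(d(-7) + 12247) = 46139 - (-1932 + 17150)/(2*(-7)² + 12247) = 46139 - 15218/(2*49 + 12247) = 46139 - 15218/(98 + 12247) = 46139 - 15218/12345 = 569570737/12345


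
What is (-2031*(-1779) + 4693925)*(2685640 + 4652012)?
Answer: 60954418150248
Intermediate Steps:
(-2031*(-1779) + 4693925)*(2685640 + 4652012) = (3613149 + 4693925)*7337652 = 8307074*7337652 = 60954418150248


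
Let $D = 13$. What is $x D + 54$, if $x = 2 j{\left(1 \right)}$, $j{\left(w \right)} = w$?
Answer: $80$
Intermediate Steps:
$x = 2$ ($x = 2 \cdot 1 = 2$)
$x D + 54 = 2 \cdot 13 + 54 = 26 + 54 = 80$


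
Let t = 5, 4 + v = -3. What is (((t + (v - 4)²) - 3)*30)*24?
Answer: 88560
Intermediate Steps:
v = -7 (v = -4 - 3 = -7)
(((t + (v - 4)²) - 3)*30)*24 = (((5 + (-7 - 4)²) - 3)*30)*24 = (((5 + (-11)²) - 3)*30)*24 = (((5 + 121) - 3)*30)*24 = ((126 - 3)*30)*24 = (123*30)*24 = 3690*24 = 88560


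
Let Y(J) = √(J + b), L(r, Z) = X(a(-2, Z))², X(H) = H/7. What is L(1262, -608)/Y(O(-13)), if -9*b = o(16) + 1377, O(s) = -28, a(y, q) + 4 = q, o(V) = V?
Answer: -1123632*I*√1645/80605 ≈ -565.39*I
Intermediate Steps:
a(y, q) = -4 + q
X(H) = H/7 (X(H) = H*(⅐) = H/7)
b = -1393/9 (b = -(16 + 1377)/9 = -⅑*1393 = -1393/9 ≈ -154.78)
L(r, Z) = (-4/7 + Z/7)² (L(r, Z) = ((-4 + Z)/7)² = (-4/7 + Z/7)²)
Y(J) = √(-1393/9 + J) (Y(J) = √(J - 1393/9) = √(-1393/9 + J))
L(1262, -608)/Y(O(-13)) = ((-4 - 608)²/49)/((√(-1393 + 9*(-28))/3)) = ((1/49)*(-612)²)/((√(-1393 - 252)/3)) = ((1/49)*374544)/((√(-1645)/3)) = 374544/(49*(((I*√1645)/3))) = 374544/(49*((I*√1645/3))) = 374544*(-3*I*√1645/1645)/49 = -1123632*I*√1645/80605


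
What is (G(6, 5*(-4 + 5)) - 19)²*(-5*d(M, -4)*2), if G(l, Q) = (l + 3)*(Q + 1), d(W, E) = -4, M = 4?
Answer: 49000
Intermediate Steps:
G(l, Q) = (1 + Q)*(3 + l) (G(l, Q) = (3 + l)*(1 + Q) = (1 + Q)*(3 + l))
(G(6, 5*(-4 + 5)) - 19)²*(-5*d(M, -4)*2) = ((3 + 6 + 3*(5*(-4 + 5)) + (5*(-4 + 5))*6) - 19)²*(-5*(-4)*2) = ((3 + 6 + 3*(5*1) + (5*1)*6) - 19)²*(20*2) = ((3 + 6 + 3*5 + 5*6) - 19)²*40 = ((3 + 6 + 15 + 30) - 19)²*40 = (54 - 19)²*40 = 35²*40 = 1225*40 = 49000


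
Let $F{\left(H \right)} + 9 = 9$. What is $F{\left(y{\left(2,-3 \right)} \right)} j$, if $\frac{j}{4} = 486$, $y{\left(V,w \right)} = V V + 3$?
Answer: $0$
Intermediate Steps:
$y{\left(V,w \right)} = 3 + V^{2}$ ($y{\left(V,w \right)} = V^{2} + 3 = 3 + V^{2}$)
$F{\left(H \right)} = 0$ ($F{\left(H \right)} = -9 + 9 = 0$)
$j = 1944$ ($j = 4 \cdot 486 = 1944$)
$F{\left(y{\left(2,-3 \right)} \right)} j = 0 \cdot 1944 = 0$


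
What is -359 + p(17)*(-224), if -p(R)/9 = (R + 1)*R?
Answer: 616537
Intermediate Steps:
p(R) = -9*R*(1 + R) (p(R) = -9*(R + 1)*R = -9*(1 + R)*R = -9*R*(1 + R))
-359 + p(17)*(-224) = -359 - 9*17*(1 + 17)*(-224) = -359 - 9*17*18*(-224) = -359 - 2754*(-224) = -359 + 616896 = 616537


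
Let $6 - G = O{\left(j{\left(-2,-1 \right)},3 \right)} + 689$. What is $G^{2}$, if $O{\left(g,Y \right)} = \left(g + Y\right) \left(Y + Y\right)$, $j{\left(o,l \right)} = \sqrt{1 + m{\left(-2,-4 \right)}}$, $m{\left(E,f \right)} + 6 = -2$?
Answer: $491149 + 8412 i \sqrt{7} \approx 4.9115 \cdot 10^{5} + 22256.0 i$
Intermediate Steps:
$m{\left(E,f \right)} = -8$ ($m{\left(E,f \right)} = -6 - 2 = -8$)
$j{\left(o,l \right)} = i \sqrt{7}$ ($j{\left(o,l \right)} = \sqrt{1 - 8} = \sqrt{-7} = i \sqrt{7}$)
$O{\left(g,Y \right)} = 2 Y \left(Y + g\right)$ ($O{\left(g,Y \right)} = \left(Y + g\right) 2 Y = 2 Y \left(Y + g\right)$)
$G = -701 - 6 i \sqrt{7}$ ($G = 6 - \left(2 \cdot 3 \left(3 + i \sqrt{7}\right) + 689\right) = 6 - \left(\left(18 + 6 i \sqrt{7}\right) + 689\right) = 6 - \left(707 + 6 i \sqrt{7}\right) = -701 - 6 i \sqrt{7} \approx -701.0 - 15.875 i$)
$G^{2} = \left(-701 - 6 i \sqrt{7}\right)^{2}$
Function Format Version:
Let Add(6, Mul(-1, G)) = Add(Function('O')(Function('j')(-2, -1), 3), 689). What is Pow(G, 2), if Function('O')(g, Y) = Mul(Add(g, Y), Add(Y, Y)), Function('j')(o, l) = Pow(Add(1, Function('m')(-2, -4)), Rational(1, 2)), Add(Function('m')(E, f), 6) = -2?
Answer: Add(491149, Mul(8412, I, Pow(7, Rational(1, 2)))) ≈ Add(4.9115e+5, Mul(22256., I))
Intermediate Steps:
Function('m')(E, f) = -8 (Function('m')(E, f) = Add(-6, -2) = -8)
Function('j')(o, l) = Mul(I, Pow(7, Rational(1, 2))) (Function('j')(o, l) = Pow(Add(1, -8), Rational(1, 2)) = Pow(-7, Rational(1, 2)) = Mul(I, Pow(7, Rational(1, 2))))
Function('O')(g, Y) = Mul(2, Y, Add(Y, g)) (Function('O')(g, Y) = Mul(Add(Y, g), Mul(2, Y)) = Mul(2, Y, Add(Y, g)))
G = Add(-701, Mul(-6, I, Pow(7, Rational(1, 2)))) (G = Add(6, Mul(-1, Add(Mul(2, 3, Add(3, Mul(I, Pow(7, Rational(1, 2))))), 689))) = Add(6, Mul(-1, Add(Add(18, Mul(6, I, Pow(7, Rational(1, 2)))), 689))) = Add(6, Mul(-1, Add(707, Mul(6, I, Pow(7, Rational(1, 2)))))) = Add(6, Add(-707, Mul(-6, I, Pow(7, Rational(1, 2))))) = Add(-701, Mul(-6, I, Pow(7, Rational(1, 2)))) ≈ Add(-701.00, Mul(-15.875, I)))
Pow(G, 2) = Pow(Add(-701, Mul(-6, I, Pow(7, Rational(1, 2)))), 2)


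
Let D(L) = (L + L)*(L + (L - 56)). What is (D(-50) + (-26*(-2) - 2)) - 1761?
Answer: 13889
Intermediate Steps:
D(L) = 2*L*(-56 + 2*L) (D(L) = (2*L)*(L + (-56 + L)) = (2*L)*(-56 + 2*L) = 2*L*(-56 + 2*L))
(D(-50) + (-26*(-2) - 2)) - 1761 = (4*(-50)*(-28 - 50) + (-26*(-2) - 2)) - 1761 = (4*(-50)*(-78) + (52 - 2)) - 1761 = (15600 + 50) - 1761 = 15650 - 1761 = 13889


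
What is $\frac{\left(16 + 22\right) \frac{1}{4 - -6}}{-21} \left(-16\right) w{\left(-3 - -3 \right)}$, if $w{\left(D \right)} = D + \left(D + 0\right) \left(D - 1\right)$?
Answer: $0$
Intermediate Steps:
$w{\left(D \right)} = D + D \left(-1 + D\right)$
$\frac{\left(16 + 22\right) \frac{1}{4 - -6}}{-21} \left(-16\right) w{\left(-3 - -3 \right)} = \frac{\left(16 + 22\right) \frac{1}{4 - -6}}{-21} \left(-16\right) \left(-3 - -3\right)^{2} = \frac{38}{4 + 6} \left(- \frac{1}{21}\right) \left(-16\right) \left(-3 + 3\right)^{2} = \frac{38}{10} \left(- \frac{1}{21}\right) \left(-16\right) 0^{2} = 38 \cdot \frac{1}{10} \left(- \frac{1}{21}\right) \left(-16\right) 0 = \frac{19}{5} \left(- \frac{1}{21}\right) \left(-16\right) 0 = \left(- \frac{19}{105}\right) \left(-16\right) 0 = \frac{304}{105} \cdot 0 = 0$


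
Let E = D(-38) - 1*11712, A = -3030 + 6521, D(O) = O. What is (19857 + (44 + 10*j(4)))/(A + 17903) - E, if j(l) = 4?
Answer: 251399441/21394 ≈ 11751.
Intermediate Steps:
A = 3491
E = -11750 (E = -38 - 1*11712 = -38 - 11712 = -11750)
(19857 + (44 + 10*j(4)))/(A + 17903) - E = (19857 + (44 + 10*4))/(3491 + 17903) - 1*(-11750) = (19857 + (44 + 40))/21394 + 11750 = (19857 + 84)*(1/21394) + 11750 = 19941*(1/21394) + 11750 = 19941/21394 + 11750 = 251399441/21394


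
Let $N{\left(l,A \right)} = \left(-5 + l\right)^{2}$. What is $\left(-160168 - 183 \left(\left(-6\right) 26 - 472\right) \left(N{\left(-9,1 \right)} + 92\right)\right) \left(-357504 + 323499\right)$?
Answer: $-1120054785720$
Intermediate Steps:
$\left(-160168 - 183 \left(\left(-6\right) 26 - 472\right) \left(N{\left(-9,1 \right)} + 92\right)\right) \left(-357504 + 323499\right) = \left(-160168 - 183 \left(\left(-6\right) 26 - 472\right) \left(\left(-5 - 9\right)^{2} + 92\right)\right) \left(-357504 + 323499\right) = \left(-160168 - 183 \left(-156 - 472\right) \left(\left(-14\right)^{2} + 92\right)\right) \left(-34005\right) = \left(-160168 - 183 \left(- 628 \left(196 + 92\right)\right)\right) \left(-34005\right) = \left(-160168 - 183 \left(\left(-628\right) 288\right)\right) \left(-34005\right) = \left(-160168 - -33098112\right) \left(-34005\right) = \left(-160168 + 33098112\right) \left(-34005\right) = 32937944 \left(-34005\right) = -1120054785720$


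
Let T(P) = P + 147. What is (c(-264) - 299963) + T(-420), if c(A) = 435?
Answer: -299801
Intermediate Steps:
T(P) = 147 + P
(c(-264) - 299963) + T(-420) = (435 - 299963) + (147 - 420) = -299528 - 273 = -299801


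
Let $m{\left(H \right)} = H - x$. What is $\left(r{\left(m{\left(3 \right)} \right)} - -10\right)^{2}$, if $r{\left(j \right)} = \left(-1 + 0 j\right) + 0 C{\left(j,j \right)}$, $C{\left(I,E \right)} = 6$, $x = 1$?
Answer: $81$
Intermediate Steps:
$m{\left(H \right)} = -1 + H$ ($m{\left(H \right)} = H - 1 = -1 + H$)
$r{\left(j \right)} = -1$ ($r{\left(j \right)} = \left(-1 + 0 j\right) + 0 \cdot 6 = \left(-1 + 0\right) + 0 = -1 + 0 = -1$)
$\left(r{\left(m{\left(3 \right)} \right)} - -10\right)^{2} = \left(-1 - -10\right)^{2} = \left(-1 + \left(-2 + 12\right)\right)^{2} = \left(-1 + 10\right)^{2} = 9^{2} = 81$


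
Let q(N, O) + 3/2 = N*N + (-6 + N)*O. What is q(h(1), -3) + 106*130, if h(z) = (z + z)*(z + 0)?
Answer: 27589/2 ≈ 13795.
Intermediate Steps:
h(z) = 2*z² (h(z) = (2*z)*z = 2*z²)
q(N, O) = -3/2 + N² + O*(-6 + N) (q(N, O) = -3/2 + (N*N + (-6 + N)*O) = -3/2 + (N² + O*(-6 + N)) = -3/2 + N² + O*(-6 + N))
q(h(1), -3) + 106*130 = (-3/2 + (2*1²)² - 6*(-3) + (2*1²)*(-3)) + 106*130 = (-3/2 + (2*1)² + 18 + (2*1)*(-3)) + 13780 = (-3/2 + 2² + 18 + 2*(-3)) + 13780 = (-3/2 + 4 + 18 - 6) + 13780 = 29/2 + 13780 = 27589/2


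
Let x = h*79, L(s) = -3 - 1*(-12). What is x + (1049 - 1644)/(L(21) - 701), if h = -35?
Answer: -1912785/692 ≈ -2764.1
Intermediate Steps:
L(s) = 9 (L(s) = -3 + 12 = 9)
x = -2765 (x = -35*79 = -2765)
x + (1049 - 1644)/(L(21) - 701) = -2765 + (1049 - 1644)/(9 - 701) = -2765 - 595/(-692) = -2765 - 595*(-1/692) = -2765 + 595/692 = -1912785/692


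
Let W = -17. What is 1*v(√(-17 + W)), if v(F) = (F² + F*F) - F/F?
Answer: -69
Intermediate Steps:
v(F) = -1 + 2*F² (v(F) = (F² + F²) - 1*1 = 2*F² - 1 = -1 + 2*F²)
1*v(√(-17 + W)) = 1*(-1 + 2*(√(-17 - 17))²) = 1*(-1 + 2*(√(-34))²) = 1*(-1 + 2*(I*√34)²) = 1*(-1 + 2*(-34)) = 1*(-1 - 68) = 1*(-69) = -69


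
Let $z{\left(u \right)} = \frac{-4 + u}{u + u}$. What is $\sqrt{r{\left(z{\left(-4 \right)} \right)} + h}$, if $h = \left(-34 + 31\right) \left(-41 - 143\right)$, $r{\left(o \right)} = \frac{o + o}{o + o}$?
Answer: $\sqrt{553} \approx 23.516$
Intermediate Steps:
$z{\left(u \right)} = \frac{-4 + u}{2 u}$
$r{\left(o \right)} = 1$ ($r{\left(o \right)} = \frac{2 o}{2 o} = 2 o \frac{1}{2 o} = 1$)
$h = 552$ ($h = \left(-3\right) \left(-184\right) = 552$)
$\sqrt{r{\left(z{\left(-4 \right)} \right)} + h} = \sqrt{1 + 552} = \sqrt{553}$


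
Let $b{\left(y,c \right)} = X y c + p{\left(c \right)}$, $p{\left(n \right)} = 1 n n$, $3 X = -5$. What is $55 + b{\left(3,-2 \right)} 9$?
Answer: $181$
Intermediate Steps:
$X = - \frac{5}{3}$ ($X = \frac{1}{3} \left(-5\right) = - \frac{5}{3} \approx -1.6667$)
$p{\left(n \right)} = n^{2}$ ($p{\left(n \right)} = n n = n^{2}$)
$b{\left(y,c \right)} = c^{2} - \frac{5 c y}{3}$ ($b{\left(y,c \right)} = - \frac{5 y}{3} c + c^{2} = - \frac{5 c y}{3} + c^{2} = c^{2} - \frac{5 c y}{3}$)
$55 + b{\left(3,-2 \right)} 9 = 55 + \frac{1}{3} \left(-2\right) \left(\left(-5\right) 3 + 3 \left(-2\right)\right) 9 = 55 + \frac{1}{3} \left(-2\right) \left(-15 - 6\right) 9 = 55 + \frac{1}{3} \left(-2\right) \left(-21\right) 9 = 55 + 14 \cdot 9 = 55 + 126 = 181$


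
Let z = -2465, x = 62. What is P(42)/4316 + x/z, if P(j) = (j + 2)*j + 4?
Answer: 1074397/2659735 ≈ 0.40395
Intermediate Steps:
P(j) = 4 + j*(2 + j) (P(j) = (2 + j)*j + 4 = j*(2 + j) + 4 = 4 + j*(2 + j))
P(42)/4316 + x/z = (4 + 42² + 2*42)/4316 + 62/(-2465) = (4 + 1764 + 84)*(1/4316) + 62*(-1/2465) = 1852*(1/4316) - 62/2465 = 463/1079 - 62/2465 = 1074397/2659735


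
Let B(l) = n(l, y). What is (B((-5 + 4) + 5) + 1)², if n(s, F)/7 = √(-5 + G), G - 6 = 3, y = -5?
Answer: 225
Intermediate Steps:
G = 9 (G = 6 + 3 = 9)
n(s, F) = 14 (n(s, F) = 7*√(-5 + 9) = 7*√4 = 7*2 = 14)
B(l) = 14
(B((-5 + 4) + 5) + 1)² = (14 + 1)² = 15² = 225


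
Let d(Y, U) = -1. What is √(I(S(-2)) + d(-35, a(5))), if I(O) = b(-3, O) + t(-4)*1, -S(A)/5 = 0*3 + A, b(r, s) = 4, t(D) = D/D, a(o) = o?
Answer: 2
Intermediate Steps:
t(D) = 1
S(A) = -5*A (S(A) = -5*(0*3 + A) = -5*(0 + A) = -5*A)
I(O) = 5 (I(O) = 4 + 1*1 = 4 + 1 = 5)
√(I(S(-2)) + d(-35, a(5))) = √(5 - 1) = √4 = 2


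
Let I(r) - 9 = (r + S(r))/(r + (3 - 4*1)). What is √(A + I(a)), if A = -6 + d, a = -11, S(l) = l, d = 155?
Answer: √5754/6 ≈ 12.643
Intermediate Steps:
A = 149 (A = -6 + 155 = 149)
I(r) = 9 + 2*r/(-1 + r) (I(r) = 9 + (r + r)/(r + (3 - 4*1)) = 9 + (2*r)/(r + (3 - 4)) = 9 + (2*r)/(r - 1) = 9 + (2*r)/(-1 + r) = 9 + 2*r/(-1 + r))
√(A + I(a)) = √(149 + (-9 + 11*(-11))/(-1 - 11)) = √(149 + (-9 - 121)/(-12)) = √(149 - 1/12*(-130)) = √(149 + 65/6) = √(959/6) = √5754/6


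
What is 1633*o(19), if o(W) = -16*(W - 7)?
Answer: -313536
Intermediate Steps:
o(W) = 112 - 16*W (o(W) = -16*(-7 + W) = 112 - 16*W)
1633*o(19) = 1633*(112 - 16*19) = 1633*(112 - 304) = 1633*(-192) = -313536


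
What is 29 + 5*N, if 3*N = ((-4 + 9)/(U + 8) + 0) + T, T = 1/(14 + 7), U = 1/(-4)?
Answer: 58892/1953 ≈ 30.155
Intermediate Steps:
U = -¼ ≈ -0.25000
T = 1/21 ≈ 0.047619
N = 451/1953 (N = (((-4 + 9)/(-¼ + 8) + 0) + 1/21)/3 = ((5/(31/4) + 0) + 1/21)/3 = ((5*(4/31) + 0) + 1/21)/3 = ((20/31 + 0) + 1/21)/3 = (20/31 + 1/21)/3 = (⅓)*(451/651) = 451/1953 ≈ 0.23093)
29 + 5*N = 29 + 5*(451/1953) = 29 + 2255/1953 = 58892/1953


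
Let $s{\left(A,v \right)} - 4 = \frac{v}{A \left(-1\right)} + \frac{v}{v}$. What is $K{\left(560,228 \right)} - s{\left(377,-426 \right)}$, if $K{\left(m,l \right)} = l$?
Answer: $\frac{83645}{377} \approx 221.87$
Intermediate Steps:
$s{\left(A,v \right)} = 5 - \frac{v}{A}$ ($s{\left(A,v \right)} = 4 + \left(\frac{v}{A \left(-1\right)} + \frac{v}{v}\right) = 4 + \left(\frac{v}{\left(-1\right) A} + 1\right) = 4 + \left(v \left(- \frac{1}{A}\right) + 1\right) = 4 + \left(- \frac{v}{A} + 1\right) = 4 + \left(1 - \frac{v}{A}\right) = 5 - \frac{v}{A}$)
$K{\left(560,228 \right)} - s{\left(377,-426 \right)} = 228 - \left(5 - - \frac{426}{377}\right) = 228 - \left(5 - \left(-426\right) \frac{1}{377}\right) = 228 - \left(5 + \frac{426}{377}\right) = 228 - \frac{2311}{377} = \frac{83645}{377}$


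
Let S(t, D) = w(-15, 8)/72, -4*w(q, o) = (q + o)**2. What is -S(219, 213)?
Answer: 49/288 ≈ 0.17014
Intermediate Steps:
w(q, o) = -(o + q)**2/4 (w(q, o) = -(q + o)**2/4 = -(o + q)**2/4)
S(t, D) = -49/288 (S(t, D) = -(8 - 15)**2/4/72 = -1/4*(-7)**2*(1/72) = -1/4*49*(1/72) = -49/4*1/72 = -49/288)
-S(219, 213) = -1*(-49/288) = 49/288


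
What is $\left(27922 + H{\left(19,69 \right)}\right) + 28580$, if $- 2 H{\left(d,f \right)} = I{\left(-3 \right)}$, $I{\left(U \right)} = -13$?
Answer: $\frac{113017}{2} \approx 56509.0$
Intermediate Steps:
$H{\left(d,f \right)} = \frac{13}{2}$ ($H{\left(d,f \right)} = \left(- \frac{1}{2}\right) \left(-13\right) = \frac{13}{2}$)
$\left(27922 + H{\left(19,69 \right)}\right) + 28580 = \left(27922 + \frac{13}{2}\right) + 28580 = \frac{55857}{2} + 28580 = \frac{113017}{2}$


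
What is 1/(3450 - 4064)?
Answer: -1/614 ≈ -0.0016287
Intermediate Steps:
1/(3450 - 4064) = 1/(-614) = -1/614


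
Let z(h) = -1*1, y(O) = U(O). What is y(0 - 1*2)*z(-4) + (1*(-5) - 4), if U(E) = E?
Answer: -7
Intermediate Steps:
y(O) = O
z(h) = -1
y(0 - 1*2)*z(-4) + (1*(-5) - 4) = (0 - 1*2)*(-1) + (1*(-5) - 4) = (0 - 2)*(-1) + (-5 - 4) = -2*(-1) - 9 = 2 - 9 = -7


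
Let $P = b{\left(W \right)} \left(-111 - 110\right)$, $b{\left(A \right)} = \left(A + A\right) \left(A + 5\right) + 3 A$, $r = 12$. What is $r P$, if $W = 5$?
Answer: $-304980$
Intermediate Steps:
$b{\left(A \right)} = 3 A + 2 A \left(5 + A\right)$ ($b{\left(A \right)} = 2 A \left(5 + A\right) + 3 A = 3 A + 2 A \left(5 + A\right)$)
$P = -25415$ ($P = 5 \left(13 + 2 \cdot 5\right) \left(-111 - 110\right) = 5 \left(13 + 10\right) \left(-111 - 110\right) = 5 \cdot 23 \left(-221\right) = 115 \left(-221\right) = -25415$)
$r P = 12 \left(-25415\right) = -304980$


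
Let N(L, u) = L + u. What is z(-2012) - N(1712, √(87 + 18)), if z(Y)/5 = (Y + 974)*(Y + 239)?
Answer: 9200158 - √105 ≈ 9.2001e+6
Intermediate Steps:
z(Y) = 5*(239 + Y)*(974 + Y) (z(Y) = 5*((Y + 974)*(Y + 239)) = 5*((974 + Y)*(239 + Y)) = 5*((239 + Y)*(974 + Y)) = 5*(239 + Y)*(974 + Y))
z(-2012) - N(1712, √(87 + 18)) = (1163930 + 5*(-2012)² + 6065*(-2012)) - (1712 + √(87 + 18)) = (1163930 + 5*4048144 - 12202780) - (1712 + √105) = (1163930 + 20240720 - 12202780) + (-1712 - √105) = 9201870 + (-1712 - √105) = 9200158 - √105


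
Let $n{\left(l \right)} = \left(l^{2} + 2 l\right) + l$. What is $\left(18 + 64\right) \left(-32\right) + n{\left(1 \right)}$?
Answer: $-2620$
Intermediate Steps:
$n{\left(l \right)} = l^{2} + 3 l$
$\left(18 + 64\right) \left(-32\right) + n{\left(1 \right)} = \left(18 + 64\right) \left(-32\right) + 1 \left(3 + 1\right) = 82 \left(-32\right) + 1 \cdot 4 = -2624 + 4 = -2620$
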